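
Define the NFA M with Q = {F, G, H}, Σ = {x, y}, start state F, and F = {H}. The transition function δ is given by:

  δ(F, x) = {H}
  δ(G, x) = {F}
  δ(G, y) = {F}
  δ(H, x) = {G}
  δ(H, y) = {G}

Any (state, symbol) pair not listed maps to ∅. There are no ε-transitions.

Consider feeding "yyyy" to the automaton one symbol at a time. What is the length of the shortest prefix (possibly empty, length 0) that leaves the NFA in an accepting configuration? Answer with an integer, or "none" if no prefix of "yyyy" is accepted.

none

Start in {F}.
Read 'y': F→∅; now ∅.
The set is empty and remains empty for the remaining 3 symbols.
No reachable set along the way intersects F.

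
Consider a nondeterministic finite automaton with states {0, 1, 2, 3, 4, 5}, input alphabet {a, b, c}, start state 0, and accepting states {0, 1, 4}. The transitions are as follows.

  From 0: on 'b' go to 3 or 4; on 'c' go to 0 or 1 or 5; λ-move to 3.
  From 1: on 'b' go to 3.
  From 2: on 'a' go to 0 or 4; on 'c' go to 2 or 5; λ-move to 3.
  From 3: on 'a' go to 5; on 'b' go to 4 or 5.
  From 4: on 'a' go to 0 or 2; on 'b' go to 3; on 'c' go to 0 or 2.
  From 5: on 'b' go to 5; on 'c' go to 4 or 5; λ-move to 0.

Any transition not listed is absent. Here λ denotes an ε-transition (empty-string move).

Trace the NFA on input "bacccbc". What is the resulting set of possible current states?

{0, 1, 2, 3, 4, 5}

Start: ε-closure({0}) = {0, 3}.
Read 'b': 0→{3, 4}, 3→{4, 5}; union {3, 4, 5}; ε-closure = {0, 3, 4, 5}.
Read 'a': 0→∅, 3→{5}, 4→{0, 2}, 5→∅; union {0, 2, 5}; ε-closure = {0, 2, 3, 5}.
Read 'c': 0→{0, 1, 5}, 2→{2, 5}, 3→∅, 5→{4, 5}; union {0, 1, 2, 4, 5}; ε-closure = {0, 1, 2, 3, 4, 5}.
Read 'c': 0→{0, 1, 5}, 1→∅, 2→{2, 5}, 3→∅, 4→{0, 2}, 5→{4, 5}; union {0, 1, 2, 4, 5}; ε-closure = {0, 1, 2, 3, 4, 5}.
Read 'c': 0→{0, 1, 5}, 1→∅, 2→{2, 5}, 3→∅, 4→{0, 2}, 5→{4, 5}; union {0, 1, 2, 4, 5}; ε-closure = {0, 1, 2, 3, 4, 5}.
Read 'b': 0→{3, 4}, 1→{3}, 2→∅, 3→{4, 5}, 4→{3}, 5→{5}; union {3, 4, 5}; ε-closure = {0, 3, 4, 5}.
Read 'c': 0→{0, 1, 5}, 3→∅, 4→{0, 2}, 5→{4, 5}; union {0, 1, 2, 4, 5}; ε-closure = {0, 1, 2, 3, 4, 5}.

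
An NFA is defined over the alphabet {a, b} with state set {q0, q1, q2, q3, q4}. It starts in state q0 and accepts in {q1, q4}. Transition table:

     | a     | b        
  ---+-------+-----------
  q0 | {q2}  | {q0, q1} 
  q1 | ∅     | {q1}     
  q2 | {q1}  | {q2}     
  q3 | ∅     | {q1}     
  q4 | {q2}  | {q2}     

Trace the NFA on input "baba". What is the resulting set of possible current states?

{q1}

Start in {q0}.
Read 'b': {q0} → {q0, q1}.
Read 'a': {q0, q1} → {q2}.
Read 'b': {q2} → {q2}.
Read 'a': {q2} → {q1}.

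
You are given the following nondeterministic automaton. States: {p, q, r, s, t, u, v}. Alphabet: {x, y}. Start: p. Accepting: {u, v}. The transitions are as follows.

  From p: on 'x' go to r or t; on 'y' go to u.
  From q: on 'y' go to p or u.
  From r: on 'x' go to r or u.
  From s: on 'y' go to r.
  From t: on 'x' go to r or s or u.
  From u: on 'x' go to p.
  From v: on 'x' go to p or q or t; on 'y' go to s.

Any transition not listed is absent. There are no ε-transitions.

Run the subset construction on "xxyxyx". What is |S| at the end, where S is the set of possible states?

Start in {p}.
Read 'x': {p} → {r, t}.
Read 'x': {r, t} → {r, s, u}.
Read 'y': {r, s, u} → {r}.
Read 'x': {r} → {r, u}.
Read 'y': {r, u} → ∅.
The set is empty and remains empty for the remaining 1 symbol.
That set has 0 states.

0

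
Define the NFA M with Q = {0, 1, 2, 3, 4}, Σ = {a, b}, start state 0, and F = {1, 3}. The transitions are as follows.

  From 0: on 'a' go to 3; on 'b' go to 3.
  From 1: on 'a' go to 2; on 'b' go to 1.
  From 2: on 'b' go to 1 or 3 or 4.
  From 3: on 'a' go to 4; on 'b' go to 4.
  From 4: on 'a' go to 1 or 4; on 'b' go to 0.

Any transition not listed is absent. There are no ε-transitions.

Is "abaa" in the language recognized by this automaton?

Yes

Start in {0}.
Read 'a': {0} → {3}.
Read 'b': {3} → {4}.
Read 'a': {4} → {1, 4}.
Read 'a': {1, 4} → {1, 2, 4}.
The final set {1, 2, 4} contains the accepting state 1.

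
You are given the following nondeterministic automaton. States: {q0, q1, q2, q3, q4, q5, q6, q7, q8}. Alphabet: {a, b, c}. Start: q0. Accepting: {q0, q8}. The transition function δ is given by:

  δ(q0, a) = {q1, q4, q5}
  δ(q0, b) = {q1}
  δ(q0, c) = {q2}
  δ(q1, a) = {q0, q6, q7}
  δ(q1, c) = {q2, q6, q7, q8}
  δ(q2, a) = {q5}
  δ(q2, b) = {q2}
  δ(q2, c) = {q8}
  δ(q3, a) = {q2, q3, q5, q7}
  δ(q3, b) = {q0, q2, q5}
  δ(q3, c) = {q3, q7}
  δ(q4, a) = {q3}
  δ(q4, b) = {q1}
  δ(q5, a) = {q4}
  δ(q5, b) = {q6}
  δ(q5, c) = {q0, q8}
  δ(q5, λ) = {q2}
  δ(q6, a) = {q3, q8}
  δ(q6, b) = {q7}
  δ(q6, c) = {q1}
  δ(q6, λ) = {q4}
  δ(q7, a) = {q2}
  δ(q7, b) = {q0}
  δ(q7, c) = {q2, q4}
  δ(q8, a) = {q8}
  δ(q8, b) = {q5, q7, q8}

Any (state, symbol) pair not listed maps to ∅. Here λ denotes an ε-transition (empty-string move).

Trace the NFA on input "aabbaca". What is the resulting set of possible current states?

{q0, q1, q2, q3, q4, q5, q6, q7, q8}

Start in {q0}.
Read 'a': q0→{q1, q4, q5}; union {q1, q4, q5}; ε-closure = {q1, q2, q4, q5}.
Read 'a': q1→{q0, q6, q7}, q2→{q5}, q4→{q3}, q5→{q4}; union {q0, q3, q4, q5, q6, q7}; ε-closure = {q0, q2, q3, q4, q5, q6, q7}.
Read 'b': q0→{q1}, q2→{q2}, q3→{q0, q2, q5}, q4→{q1}, q5→{q6}, q6→{q7}, q7→{q0}; union {q0, q1, q2, q5, q6, q7}; ε-closure = {q0, q1, q2, q4, q5, q6, q7}.
Read 'b': q0→{q1}, q1→∅, q2→{q2}, q4→{q1}, q5→{q6}, q6→{q7}, q7→{q0}; union {q0, q1, q2, q6, q7}; ε-closure = {q0, q1, q2, q4, q6, q7}.
Read 'a': q0→{q1, q4, q5}, q1→{q0, q6, q7}, q2→{q5}, q4→{q3}, q6→{q3, q8}, q7→{q2}; now {q0, q1, q2, q3, q4, q5, q6, q7, q8}.
Read 'c': q0→{q2}, q1→{q2, q6, q7, q8}, q2→{q8}, q3→{q3, q7}, q4→∅, q5→{q0, q8}, q6→{q1}, q7→{q2, q4}, q8→∅; now {q0, q1, q2, q3, q4, q6, q7, q8}.
Read 'a': q0→{q1, q4, q5}, q1→{q0, q6, q7}, q2→{q5}, q3→{q2, q3, q5, q7}, q4→{q3}, q6→{q3, q8}, q7→{q2}, q8→{q8}; now {q0, q1, q2, q3, q4, q5, q6, q7, q8}.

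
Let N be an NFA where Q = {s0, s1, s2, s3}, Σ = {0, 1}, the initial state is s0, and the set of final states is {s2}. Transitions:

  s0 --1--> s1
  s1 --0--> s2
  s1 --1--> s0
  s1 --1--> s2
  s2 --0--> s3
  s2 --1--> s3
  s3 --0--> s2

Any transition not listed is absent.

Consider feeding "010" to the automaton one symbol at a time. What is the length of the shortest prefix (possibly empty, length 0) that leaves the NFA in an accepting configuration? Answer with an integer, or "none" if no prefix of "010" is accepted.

none

Start in {s0}.
Read '0': {s0} → ∅.
The set is empty and remains empty for the remaining 2 symbols.
No reachable set along the way intersects F.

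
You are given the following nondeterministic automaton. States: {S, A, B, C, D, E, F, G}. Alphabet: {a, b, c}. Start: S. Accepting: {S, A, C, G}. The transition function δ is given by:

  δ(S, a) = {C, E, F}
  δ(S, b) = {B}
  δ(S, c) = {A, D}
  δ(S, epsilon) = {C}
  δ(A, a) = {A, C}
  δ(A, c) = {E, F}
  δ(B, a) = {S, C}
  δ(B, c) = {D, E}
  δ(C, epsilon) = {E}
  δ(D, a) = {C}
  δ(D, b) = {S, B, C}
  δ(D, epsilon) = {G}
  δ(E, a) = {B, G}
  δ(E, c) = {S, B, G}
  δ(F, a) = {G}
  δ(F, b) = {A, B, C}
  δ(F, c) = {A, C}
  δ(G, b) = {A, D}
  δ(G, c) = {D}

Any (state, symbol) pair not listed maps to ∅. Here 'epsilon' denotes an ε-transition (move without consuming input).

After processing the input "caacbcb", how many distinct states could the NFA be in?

7

Start: ε-closure({S}) = {S, C, E}.
Read 'c': {S, C, E} → {S, A, B, C, D, E, G}.
Read 'a': {S, A, B, C, D, E, G} → {S, A, B, C, E, F, G}.
Read 'a': {S, A, B, C, E, F, G} → {S, A, B, C, E, F, G}.
Read 'c': {S, A, B, C, E, F, G} → {S, A, B, C, D, E, F, G}.
Read 'b': {S, A, B, C, D, E, F, G} → {S, A, B, C, D, E, G}.
Read 'c': {S, A, B, C, D, E, G} → {S, A, B, C, D, E, F, G}.
Read 'b': {S, A, B, C, D, E, F, G} → {S, A, B, C, D, E, G}.
That set has 7 states.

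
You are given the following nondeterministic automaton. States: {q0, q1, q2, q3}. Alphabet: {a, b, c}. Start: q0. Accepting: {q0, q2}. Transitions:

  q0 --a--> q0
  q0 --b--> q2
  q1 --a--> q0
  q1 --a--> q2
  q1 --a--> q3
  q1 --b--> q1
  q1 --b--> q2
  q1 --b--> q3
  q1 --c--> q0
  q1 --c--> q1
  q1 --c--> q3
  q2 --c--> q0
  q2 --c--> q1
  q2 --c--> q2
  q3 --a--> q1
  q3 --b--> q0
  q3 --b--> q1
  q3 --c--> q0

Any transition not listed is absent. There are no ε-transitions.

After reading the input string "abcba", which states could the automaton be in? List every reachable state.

Start in {q0}.
Read 'a': q0→{q0}; now {q0}.
Read 'b': q0→{q2}; now {q2}.
Read 'c': q2→{q0, q1, q2}; now {q0, q1, q2}.
Read 'b': q0→{q2}, q1→{q1, q2, q3}, q2→∅; now {q1, q2, q3}.
Read 'a': q1→{q0, q2, q3}, q2→∅, q3→{q1}; now {q0, q1, q2, q3}.

{q0, q1, q2, q3}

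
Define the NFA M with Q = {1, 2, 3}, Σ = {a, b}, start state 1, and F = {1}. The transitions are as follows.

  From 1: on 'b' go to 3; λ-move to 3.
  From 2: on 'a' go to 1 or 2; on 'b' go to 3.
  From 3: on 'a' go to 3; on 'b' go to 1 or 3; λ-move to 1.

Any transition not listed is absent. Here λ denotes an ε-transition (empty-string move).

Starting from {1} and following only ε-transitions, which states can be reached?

Begin with {1}.
ε-move 1 → 3; add 3.

{1, 3}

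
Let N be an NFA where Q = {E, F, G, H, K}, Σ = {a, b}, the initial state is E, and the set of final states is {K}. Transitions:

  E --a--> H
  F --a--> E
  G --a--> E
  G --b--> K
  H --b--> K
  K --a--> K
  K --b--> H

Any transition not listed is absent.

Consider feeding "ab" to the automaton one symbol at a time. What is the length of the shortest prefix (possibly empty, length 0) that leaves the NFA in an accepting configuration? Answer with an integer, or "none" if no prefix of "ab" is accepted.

Start in {E}.
Read 'a': {E} → {H}.
Read 'b': {H} → {K}.
None of the earlier sets intersect F, but {K} does.

2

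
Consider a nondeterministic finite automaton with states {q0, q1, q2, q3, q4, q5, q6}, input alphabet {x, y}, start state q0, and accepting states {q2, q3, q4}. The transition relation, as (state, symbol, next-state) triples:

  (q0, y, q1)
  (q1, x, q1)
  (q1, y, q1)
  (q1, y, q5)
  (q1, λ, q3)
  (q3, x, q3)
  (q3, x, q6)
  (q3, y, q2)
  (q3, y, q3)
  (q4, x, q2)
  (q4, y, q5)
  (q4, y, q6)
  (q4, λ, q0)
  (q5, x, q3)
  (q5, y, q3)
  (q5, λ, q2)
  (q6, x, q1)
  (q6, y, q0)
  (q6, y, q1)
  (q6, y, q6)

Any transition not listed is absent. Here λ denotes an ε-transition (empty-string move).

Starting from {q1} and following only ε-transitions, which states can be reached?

{q1, q3}

Begin with {q1}.
ε-move q1 → q3; add q3.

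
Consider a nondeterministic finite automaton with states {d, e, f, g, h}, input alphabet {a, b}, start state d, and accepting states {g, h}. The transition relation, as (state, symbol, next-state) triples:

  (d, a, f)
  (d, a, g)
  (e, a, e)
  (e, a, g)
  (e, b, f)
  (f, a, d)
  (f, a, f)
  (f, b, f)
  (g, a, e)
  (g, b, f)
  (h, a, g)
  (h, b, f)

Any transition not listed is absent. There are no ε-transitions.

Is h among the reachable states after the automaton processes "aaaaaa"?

Start in {d}.
Read 'a': {d} → {f, g}.
Read 'a': {f, g} → {d, e, f}.
Read 'a': {d, e, f} → {d, e, f, g}.
Read 'a': {d, e, f, g} → {d, e, f, g}.
Read 'a': {d, e, f, g} → {d, e, f, g}.
Read 'a': {d, e, f, g} → {d, e, f, g}.
State h is not in {d, e, f, g}.

No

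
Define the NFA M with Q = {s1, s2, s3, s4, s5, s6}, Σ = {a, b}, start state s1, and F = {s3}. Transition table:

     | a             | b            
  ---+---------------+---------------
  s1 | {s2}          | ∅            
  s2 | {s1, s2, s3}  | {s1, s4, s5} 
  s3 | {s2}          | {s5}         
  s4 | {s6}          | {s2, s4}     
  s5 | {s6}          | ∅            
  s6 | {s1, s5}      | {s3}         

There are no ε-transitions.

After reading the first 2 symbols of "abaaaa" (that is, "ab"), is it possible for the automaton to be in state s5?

Start in {s1}.
Read 'a': {s1} → {s2}.
Read 'b': {s2} → {s1, s4, s5}.
State s5 is in {s1, s4, s5}.

Yes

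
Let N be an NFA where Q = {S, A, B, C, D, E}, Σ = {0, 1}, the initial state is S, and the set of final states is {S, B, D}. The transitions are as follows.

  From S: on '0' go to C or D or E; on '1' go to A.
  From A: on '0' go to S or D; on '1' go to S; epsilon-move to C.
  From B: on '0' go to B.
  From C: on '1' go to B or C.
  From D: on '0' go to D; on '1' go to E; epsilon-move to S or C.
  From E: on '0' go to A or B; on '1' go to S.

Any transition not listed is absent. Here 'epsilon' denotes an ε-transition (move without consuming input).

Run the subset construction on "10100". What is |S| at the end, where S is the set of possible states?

5

Start in {S}.
Read '1': S→{A}; union {A}; ε-closure = {A, C}.
Read '0': A→{S, D}, C→∅; union {S, D}; ε-closure = {S, C, D}.
Read '1': S→{A}, C→{B, C}, D→{E}; now {A, B, C, E}.
Read '0': A→{S, D}, B→{B}, C→∅, E→{A, B}; union {S, A, B, D}; ε-closure = {S, A, B, C, D}.
Read '0': S→{C, D, E}, A→{S, D}, B→{B}, C→∅, D→{D}; now {S, B, C, D, E}.
That set has 5 states.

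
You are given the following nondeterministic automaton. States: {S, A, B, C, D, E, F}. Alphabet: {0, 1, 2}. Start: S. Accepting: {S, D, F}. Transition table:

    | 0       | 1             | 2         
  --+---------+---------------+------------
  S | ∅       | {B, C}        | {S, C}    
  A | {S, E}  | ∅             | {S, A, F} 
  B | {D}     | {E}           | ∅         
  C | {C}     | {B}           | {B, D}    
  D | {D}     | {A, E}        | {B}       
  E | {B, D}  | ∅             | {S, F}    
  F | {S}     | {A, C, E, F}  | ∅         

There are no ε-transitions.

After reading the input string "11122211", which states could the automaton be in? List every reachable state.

Start in {S}.
Read '1': S→{B, C}; now {B, C}.
Read '1': B→{E}, C→{B}; now {B, E}.
Read '1': B→{E}, E→∅; now {E}.
Read '2': E→{S, F}; now {S, F}.
Read '2': S→{S, C}, F→∅; now {S, C}.
Read '2': S→{S, C}, C→{B, D}; now {S, B, C, D}.
Read '1': S→{B, C}, B→{E}, C→{B}, D→{A, E}; now {A, B, C, E}.
Read '1': A→∅, B→{E}, C→{B}, E→∅; now {B, E}.

{B, E}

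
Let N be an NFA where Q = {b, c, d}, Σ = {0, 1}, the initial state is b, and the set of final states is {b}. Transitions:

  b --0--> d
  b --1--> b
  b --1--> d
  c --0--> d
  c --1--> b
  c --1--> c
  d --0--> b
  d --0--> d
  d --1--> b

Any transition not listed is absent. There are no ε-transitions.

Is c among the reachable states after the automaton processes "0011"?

No

Start in {b}.
Read '0': b→{d}; now {d}.
Read '0': d→{b, d}; now {b, d}.
Read '1': b→{b, d}, d→{b}; now {b, d}.
Read '1': b→{b, d}, d→{b}; now {b, d}.
State c is not in {b, d}.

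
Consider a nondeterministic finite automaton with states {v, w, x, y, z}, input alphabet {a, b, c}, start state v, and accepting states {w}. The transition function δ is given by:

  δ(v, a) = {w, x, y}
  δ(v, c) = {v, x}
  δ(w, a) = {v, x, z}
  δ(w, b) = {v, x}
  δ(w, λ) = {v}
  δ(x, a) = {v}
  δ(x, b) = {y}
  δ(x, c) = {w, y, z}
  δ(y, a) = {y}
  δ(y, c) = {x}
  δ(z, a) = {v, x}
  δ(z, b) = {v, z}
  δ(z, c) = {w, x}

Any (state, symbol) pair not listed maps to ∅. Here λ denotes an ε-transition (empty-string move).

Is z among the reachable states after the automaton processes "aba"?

No

Start in {v}.
Read 'a': v→{w, x, y}; union {w, x, y}; ε-closure = {v, w, x, y}.
Read 'b': v→∅, w→{v, x}, x→{y}, y→∅; now {v, x, y}.
Read 'a': v→{w, x, y}, x→{v}, y→{y}; now {v, w, x, y}.
State z is not in {v, w, x, y}.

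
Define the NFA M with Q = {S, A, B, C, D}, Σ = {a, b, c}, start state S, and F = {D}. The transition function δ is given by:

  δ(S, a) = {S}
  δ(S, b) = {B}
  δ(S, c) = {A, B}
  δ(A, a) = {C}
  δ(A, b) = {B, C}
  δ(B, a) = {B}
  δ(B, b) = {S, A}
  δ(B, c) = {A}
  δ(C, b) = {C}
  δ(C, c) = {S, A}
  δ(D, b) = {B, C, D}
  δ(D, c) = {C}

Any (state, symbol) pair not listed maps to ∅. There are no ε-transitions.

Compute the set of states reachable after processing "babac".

{S, A, B}

Start in {S}.
Read 'b': {S} → {B}.
Read 'a': {B} → {B}.
Read 'b': {B} → {S, A}.
Read 'a': {S, A} → {S, C}.
Read 'c': {S, C} → {S, A, B}.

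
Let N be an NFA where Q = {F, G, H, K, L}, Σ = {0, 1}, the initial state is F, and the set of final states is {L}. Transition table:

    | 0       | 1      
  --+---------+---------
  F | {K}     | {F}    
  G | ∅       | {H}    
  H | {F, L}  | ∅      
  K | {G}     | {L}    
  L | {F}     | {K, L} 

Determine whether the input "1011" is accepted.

Start in {F}.
Read '1': F→{F}; now {F}.
Read '0': F→{K}; now {K}.
Read '1': K→{L}; now {L}.
Read '1': L→{K, L}; now {K, L}.
The final set {K, L} contains the accepting state L.

Yes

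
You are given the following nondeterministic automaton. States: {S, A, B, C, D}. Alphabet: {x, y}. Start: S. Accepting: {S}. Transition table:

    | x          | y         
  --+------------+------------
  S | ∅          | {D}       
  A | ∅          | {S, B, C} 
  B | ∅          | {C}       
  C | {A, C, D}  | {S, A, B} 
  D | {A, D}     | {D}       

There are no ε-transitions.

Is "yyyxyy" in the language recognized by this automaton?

Start in {S}.
Read 'y': S→{D}; now {D}.
Read 'y': D→{D}; now {D}.
Read 'y': D→{D}; now {D}.
Read 'x': D→{A, D}; now {A, D}.
Read 'y': A→{S, B, C}, D→{D}; now {S, B, C, D}.
Read 'y': S→{D}, B→{C}, C→{S, A, B}, D→{D}; now {S, A, B, C, D}.
The final set {S, A, B, C, D} contains the accepting state S.

Yes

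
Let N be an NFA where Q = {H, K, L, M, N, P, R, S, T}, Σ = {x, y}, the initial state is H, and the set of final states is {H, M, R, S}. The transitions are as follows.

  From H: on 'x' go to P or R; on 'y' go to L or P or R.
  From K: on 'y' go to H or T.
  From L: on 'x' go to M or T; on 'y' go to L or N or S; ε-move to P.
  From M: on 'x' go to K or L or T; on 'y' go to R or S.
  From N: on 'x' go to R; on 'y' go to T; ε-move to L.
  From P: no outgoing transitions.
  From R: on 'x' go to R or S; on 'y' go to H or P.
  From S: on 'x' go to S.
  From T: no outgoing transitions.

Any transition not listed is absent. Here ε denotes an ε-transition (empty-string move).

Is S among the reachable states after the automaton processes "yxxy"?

Start in {H}.
Read 'y': H→{L, P, R}; now {L, P, R}.
Read 'x': L→{M, T}, P→∅, R→{R, S}; now {M, R, S, T}.
Read 'x': M→{K, L, T}, R→{R, S}, S→{S}, T→∅; union {K, L, R, S, T}; ε-closure = {K, L, P, R, S, T}.
Read 'y': K→{H, T}, L→{L, N, S}, P→∅, R→{H, P}, S→∅, T→∅; now {H, L, N, P, S, T}.
State S is in {H, L, N, P, S, T}.

Yes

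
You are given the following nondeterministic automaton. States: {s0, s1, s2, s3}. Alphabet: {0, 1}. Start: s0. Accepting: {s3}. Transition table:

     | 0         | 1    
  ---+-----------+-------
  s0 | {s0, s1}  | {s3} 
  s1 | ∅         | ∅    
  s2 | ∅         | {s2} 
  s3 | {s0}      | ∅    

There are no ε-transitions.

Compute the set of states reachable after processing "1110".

Start in {s0}.
Read '1': s0→{s3}; now {s3}.
Read '1': s3→∅; now ∅.
The set is empty and remains empty for the remaining 2 symbols.

∅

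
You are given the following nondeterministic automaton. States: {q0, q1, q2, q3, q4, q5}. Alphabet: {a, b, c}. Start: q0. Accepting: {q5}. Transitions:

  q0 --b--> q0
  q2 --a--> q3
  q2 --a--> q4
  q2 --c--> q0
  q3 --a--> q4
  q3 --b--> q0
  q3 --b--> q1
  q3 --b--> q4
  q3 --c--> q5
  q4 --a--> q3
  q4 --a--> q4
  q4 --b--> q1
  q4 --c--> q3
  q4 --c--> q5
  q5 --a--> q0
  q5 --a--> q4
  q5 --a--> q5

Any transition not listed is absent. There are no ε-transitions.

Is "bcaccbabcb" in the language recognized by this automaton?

No

Start in {q0}.
Read 'b': q0→{q0}; now {q0}.
Read 'c': q0→∅; now ∅.
The set is empty and remains empty for the remaining 8 symbols.
The final set ∅ contains no accepting state.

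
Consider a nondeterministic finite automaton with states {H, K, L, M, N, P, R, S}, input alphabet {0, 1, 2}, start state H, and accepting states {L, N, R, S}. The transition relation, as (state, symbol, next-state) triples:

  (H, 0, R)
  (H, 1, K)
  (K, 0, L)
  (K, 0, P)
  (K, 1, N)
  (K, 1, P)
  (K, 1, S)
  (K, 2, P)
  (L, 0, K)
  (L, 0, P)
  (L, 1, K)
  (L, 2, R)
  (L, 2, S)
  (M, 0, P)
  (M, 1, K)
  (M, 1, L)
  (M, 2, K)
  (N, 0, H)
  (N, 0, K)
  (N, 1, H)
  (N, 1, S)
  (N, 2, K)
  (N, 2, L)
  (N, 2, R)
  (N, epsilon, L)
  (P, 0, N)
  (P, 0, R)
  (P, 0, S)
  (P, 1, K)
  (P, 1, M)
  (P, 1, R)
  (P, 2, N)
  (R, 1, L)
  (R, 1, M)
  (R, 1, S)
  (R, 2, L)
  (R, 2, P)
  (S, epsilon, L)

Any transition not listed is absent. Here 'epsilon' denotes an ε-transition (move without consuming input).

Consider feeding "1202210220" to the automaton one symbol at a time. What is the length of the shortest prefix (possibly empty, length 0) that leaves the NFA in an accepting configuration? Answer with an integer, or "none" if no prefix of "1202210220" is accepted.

3

Start in {H}.
Read '1': H→{K}; now {K}.
Read '2': K→{P}; now {P}.
Read '0': P→{N, R, S}; union {N, R, S}; ε-closure = {L, N, R, S}.
None of the earlier sets intersect F, but {L, N, R, S} does.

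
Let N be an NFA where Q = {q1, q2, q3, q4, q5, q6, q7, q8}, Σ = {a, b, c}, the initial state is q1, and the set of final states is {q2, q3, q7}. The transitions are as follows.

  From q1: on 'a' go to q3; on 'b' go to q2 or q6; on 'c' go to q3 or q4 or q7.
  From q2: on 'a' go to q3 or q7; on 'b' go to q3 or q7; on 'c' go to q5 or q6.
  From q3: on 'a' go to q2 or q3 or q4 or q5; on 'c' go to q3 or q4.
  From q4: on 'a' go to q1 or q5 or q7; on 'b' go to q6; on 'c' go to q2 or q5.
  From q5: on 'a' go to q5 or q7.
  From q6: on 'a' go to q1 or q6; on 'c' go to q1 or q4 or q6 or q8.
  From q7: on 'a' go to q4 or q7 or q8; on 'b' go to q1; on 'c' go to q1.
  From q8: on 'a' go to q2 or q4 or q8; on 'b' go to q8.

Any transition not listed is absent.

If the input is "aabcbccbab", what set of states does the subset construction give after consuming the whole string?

{q1, q2, q3, q6, q7, q8}

Start in {q1}.
Read 'a': q1→{q3}; now {q3}.
Read 'a': q3→{q2, q3, q4, q5}; now {q2, q3, q4, q5}.
Read 'b': q2→{q3, q7}, q3→∅, q4→{q6}, q5→∅; now {q3, q6, q7}.
Read 'c': q3→{q3, q4}, q6→{q1, q4, q6, q8}, q7→{q1}; now {q1, q3, q4, q6, q8}.
Read 'b': q1→{q2, q6}, q3→∅, q4→{q6}, q6→∅, q8→{q8}; now {q2, q6, q8}.
Read 'c': q2→{q5, q6}, q6→{q1, q4, q6, q8}, q8→∅; now {q1, q4, q5, q6, q8}.
Read 'c': q1→{q3, q4, q7}, q4→{q2, q5}, q5→∅, q6→{q1, q4, q6, q8}, q8→∅; now {q1, q2, q3, q4, q5, q6, q7, q8}.
Read 'b': q1→{q2, q6}, q2→{q3, q7}, q3→∅, q4→{q6}, q5→∅, q6→∅, q7→{q1}, q8→{q8}; now {q1, q2, q3, q6, q7, q8}.
Read 'a': q1→{q3}, q2→{q3, q7}, q3→{q2, q3, q4, q5}, q6→{q1, q6}, q7→{q4, q7, q8}, q8→{q2, q4, q8}; now {q1, q2, q3, q4, q5, q6, q7, q8}.
Read 'b': q1→{q2, q6}, q2→{q3, q7}, q3→∅, q4→{q6}, q5→∅, q6→∅, q7→{q1}, q8→{q8}; now {q1, q2, q3, q6, q7, q8}.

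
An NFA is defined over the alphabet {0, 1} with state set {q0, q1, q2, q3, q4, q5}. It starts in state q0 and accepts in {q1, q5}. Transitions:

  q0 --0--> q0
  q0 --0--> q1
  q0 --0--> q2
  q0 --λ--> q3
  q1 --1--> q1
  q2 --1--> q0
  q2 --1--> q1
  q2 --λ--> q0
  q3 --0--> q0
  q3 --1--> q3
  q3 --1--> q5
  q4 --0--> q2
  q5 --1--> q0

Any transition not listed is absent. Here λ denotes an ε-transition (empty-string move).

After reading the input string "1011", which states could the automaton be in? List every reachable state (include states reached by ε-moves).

{q0, q3, q5}

Start: ε-closure({q0}) = {q0, q3}.
Read '1': q0→∅, q3→{q3, q5}; now {q3, q5}.
Read '0': q3→{q0}, q5→∅; union {q0}; ε-closure = {q0, q3}.
Read '1': q0→∅, q3→{q3, q5}; now {q3, q5}.
Read '1': q3→{q3, q5}, q5→{q0}; now {q0, q3, q5}.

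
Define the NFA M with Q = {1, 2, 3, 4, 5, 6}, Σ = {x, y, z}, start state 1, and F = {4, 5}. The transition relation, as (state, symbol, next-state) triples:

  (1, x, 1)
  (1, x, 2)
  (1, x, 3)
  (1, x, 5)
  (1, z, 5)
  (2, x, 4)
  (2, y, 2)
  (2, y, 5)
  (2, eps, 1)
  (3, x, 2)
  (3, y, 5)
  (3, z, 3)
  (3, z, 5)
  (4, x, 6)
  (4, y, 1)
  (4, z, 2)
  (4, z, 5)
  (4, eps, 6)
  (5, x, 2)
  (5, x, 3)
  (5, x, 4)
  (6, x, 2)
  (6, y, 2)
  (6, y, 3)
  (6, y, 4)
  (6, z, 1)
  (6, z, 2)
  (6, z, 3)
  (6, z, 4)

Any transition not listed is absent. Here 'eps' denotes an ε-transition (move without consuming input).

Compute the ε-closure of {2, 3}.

{1, 2, 3}

Begin with {2, 3}.
ε-move 2 → 1; add 1.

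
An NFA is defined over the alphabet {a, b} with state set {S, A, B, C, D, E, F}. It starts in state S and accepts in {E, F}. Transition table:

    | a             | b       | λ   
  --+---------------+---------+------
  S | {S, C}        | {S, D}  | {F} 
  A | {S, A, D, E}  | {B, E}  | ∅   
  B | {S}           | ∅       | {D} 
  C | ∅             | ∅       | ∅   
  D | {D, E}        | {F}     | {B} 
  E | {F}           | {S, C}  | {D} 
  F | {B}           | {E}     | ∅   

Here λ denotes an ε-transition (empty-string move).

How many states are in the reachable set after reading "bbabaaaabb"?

Start: ε-closure({S}) = {S, F}.
Read 'b': S→{S, D}, F→{E}; union {S, D, E}; ε-closure = {S, B, D, E, F}.
Read 'b': S→{S, D}, B→∅, D→{F}, E→{S, C}, F→{E}; union {S, C, D, E, F}; ε-closure = {S, B, C, D, E, F}.
Read 'a': S→{S, C}, B→{S}, C→∅, D→{D, E}, E→{F}, F→{B}; now {S, B, C, D, E, F}.
Read 'b': S→{S, D}, B→∅, C→∅, D→{F}, E→{S, C}, F→{E}; union {S, C, D, E, F}; ε-closure = {S, B, C, D, E, F}.
Read 'a': S→{S, C}, B→{S}, C→∅, D→{D, E}, E→{F}, F→{B}; now {S, B, C, D, E, F}.
Read 'a': S→{S, C}, B→{S}, C→∅, D→{D, E}, E→{F}, F→{B}; now {S, B, C, D, E, F}.
Read 'a': S→{S, C}, B→{S}, C→∅, D→{D, E}, E→{F}, F→{B}; now {S, B, C, D, E, F}.
Read 'a': S→{S, C}, B→{S}, C→∅, D→{D, E}, E→{F}, F→{B}; now {S, B, C, D, E, F}.
Read 'b': S→{S, D}, B→∅, C→∅, D→{F}, E→{S, C}, F→{E}; union {S, C, D, E, F}; ε-closure = {S, B, C, D, E, F}.
Read 'b': S→{S, D}, B→∅, C→∅, D→{F}, E→{S, C}, F→{E}; union {S, C, D, E, F}; ε-closure = {S, B, C, D, E, F}.
That set has 6 states.

6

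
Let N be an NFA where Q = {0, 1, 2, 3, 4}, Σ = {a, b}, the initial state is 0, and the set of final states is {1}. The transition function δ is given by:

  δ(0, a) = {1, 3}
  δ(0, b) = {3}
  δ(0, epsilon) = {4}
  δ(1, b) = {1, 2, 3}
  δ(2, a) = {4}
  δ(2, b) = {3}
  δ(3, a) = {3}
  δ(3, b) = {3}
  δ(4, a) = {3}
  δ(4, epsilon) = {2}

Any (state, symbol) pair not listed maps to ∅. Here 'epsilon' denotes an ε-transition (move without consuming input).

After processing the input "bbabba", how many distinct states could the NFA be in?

1

Start: ε-closure({0}) = {0, 2, 4}.
Read 'b': {0, 2, 4} → {3}.
Read 'b': {3} → {3}.
Read 'a': {3} → {3}.
Read 'b': {3} → {3}.
Read 'b': {3} → {3}.
Read 'a': {3} → {3}.
That set has 1 state.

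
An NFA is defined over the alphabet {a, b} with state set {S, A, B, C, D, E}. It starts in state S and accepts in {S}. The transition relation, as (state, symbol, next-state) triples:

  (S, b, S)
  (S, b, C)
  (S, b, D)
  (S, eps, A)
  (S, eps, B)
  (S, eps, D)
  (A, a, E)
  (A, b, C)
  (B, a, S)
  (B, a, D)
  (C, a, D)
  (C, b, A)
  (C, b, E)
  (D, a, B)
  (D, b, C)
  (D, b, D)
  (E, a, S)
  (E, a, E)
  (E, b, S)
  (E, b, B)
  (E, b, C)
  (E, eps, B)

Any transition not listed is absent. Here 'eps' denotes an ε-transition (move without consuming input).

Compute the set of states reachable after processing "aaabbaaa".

{S, A, B, D, E}

Start: ε-closure({S}) = {S, A, B, D}.
Read 'a': {S, A, B, D} → {S, A, B, D, E}.
Read 'a': {S, A, B, D, E} → {S, A, B, D, E}.
Read 'a': {S, A, B, D, E} → {S, A, B, D, E}.
Read 'b': {S, A, B, D, E} → {S, A, B, C, D}.
Read 'b': {S, A, B, C, D} → {S, A, B, C, D, E}.
Read 'a': {S, A, B, C, D, E} → {S, A, B, D, E}.
Read 'a': {S, A, B, D, E} → {S, A, B, D, E}.
Read 'a': {S, A, B, D, E} → {S, A, B, D, E}.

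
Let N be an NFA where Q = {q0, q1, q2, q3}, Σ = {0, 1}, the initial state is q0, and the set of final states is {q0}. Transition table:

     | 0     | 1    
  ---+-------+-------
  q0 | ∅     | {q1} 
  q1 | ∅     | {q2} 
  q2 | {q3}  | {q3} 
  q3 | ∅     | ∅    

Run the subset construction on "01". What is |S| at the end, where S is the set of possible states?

Start in {q0}.
Read '0': q0→∅; now ∅.
The set is empty and remains empty for the remaining 1 symbol.
That set has 0 states.

0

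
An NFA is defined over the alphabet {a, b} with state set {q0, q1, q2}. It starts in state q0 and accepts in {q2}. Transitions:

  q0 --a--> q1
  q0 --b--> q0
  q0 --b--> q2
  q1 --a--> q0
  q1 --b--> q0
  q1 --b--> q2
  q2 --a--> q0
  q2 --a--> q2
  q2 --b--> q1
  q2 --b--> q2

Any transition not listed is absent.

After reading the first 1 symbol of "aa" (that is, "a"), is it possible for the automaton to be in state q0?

No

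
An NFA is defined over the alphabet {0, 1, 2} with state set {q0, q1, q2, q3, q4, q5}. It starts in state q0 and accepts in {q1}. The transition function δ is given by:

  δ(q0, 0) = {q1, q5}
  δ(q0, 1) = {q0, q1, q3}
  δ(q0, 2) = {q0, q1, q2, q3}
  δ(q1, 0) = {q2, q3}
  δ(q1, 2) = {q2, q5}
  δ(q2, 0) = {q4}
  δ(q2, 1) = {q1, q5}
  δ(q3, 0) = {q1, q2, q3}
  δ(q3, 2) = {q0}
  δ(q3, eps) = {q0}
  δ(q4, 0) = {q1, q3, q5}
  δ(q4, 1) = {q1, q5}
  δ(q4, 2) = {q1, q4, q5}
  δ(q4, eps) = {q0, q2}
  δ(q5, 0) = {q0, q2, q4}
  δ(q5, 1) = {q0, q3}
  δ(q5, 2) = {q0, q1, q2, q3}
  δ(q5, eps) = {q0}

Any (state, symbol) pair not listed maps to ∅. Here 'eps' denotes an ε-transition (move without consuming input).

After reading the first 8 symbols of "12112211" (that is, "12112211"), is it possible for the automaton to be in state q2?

Start in {q0}.
Read '1': {q0} → {q0, q1, q3}.
Read '2': {q0, q1, q3} → {q0, q1, q2, q3, q5}.
Read '1': {q0, q1, q2, q3, q5} → {q0, q1, q3, q5}.
Read '1': {q0, q1, q3, q5} → {q0, q1, q3}.
Read '2': {q0, q1, q3} → {q0, q1, q2, q3, q5}.
Read '2': {q0, q1, q2, q3, q5} → {q0, q1, q2, q3, q5}.
Read '1': {q0, q1, q2, q3, q5} → {q0, q1, q3, q5}.
Read '1': {q0, q1, q3, q5} → {q0, q1, q3}.
State q2 is not in {q0, q1, q3}.

No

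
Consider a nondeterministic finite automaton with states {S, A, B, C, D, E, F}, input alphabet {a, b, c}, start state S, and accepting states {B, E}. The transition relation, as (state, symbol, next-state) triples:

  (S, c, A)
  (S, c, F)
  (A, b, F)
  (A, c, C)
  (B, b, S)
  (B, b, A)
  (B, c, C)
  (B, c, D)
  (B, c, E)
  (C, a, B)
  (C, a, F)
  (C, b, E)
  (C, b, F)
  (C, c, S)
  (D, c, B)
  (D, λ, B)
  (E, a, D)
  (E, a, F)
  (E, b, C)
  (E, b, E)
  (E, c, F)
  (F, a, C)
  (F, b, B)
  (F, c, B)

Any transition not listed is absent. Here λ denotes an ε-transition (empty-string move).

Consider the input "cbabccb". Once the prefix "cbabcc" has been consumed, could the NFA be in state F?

No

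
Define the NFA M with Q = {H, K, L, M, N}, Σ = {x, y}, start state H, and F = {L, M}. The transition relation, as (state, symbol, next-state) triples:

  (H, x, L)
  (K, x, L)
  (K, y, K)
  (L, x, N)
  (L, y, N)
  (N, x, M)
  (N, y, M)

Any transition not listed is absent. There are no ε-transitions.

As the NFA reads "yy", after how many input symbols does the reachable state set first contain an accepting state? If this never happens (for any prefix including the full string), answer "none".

none

Start in {H}.
Read 'y': H→∅; now ∅.
The set is empty and remains empty for the remaining 1 symbol.
No reachable set along the way intersects F.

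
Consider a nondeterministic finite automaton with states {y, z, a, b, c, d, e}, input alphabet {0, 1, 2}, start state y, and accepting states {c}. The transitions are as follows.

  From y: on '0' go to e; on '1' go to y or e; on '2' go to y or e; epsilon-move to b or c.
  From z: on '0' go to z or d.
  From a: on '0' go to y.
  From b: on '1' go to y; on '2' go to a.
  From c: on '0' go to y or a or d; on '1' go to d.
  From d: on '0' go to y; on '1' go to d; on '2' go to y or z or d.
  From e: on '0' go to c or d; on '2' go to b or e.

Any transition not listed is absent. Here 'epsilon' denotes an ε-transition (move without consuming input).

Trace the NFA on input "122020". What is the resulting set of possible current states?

{y, z, a, b, c, d, e}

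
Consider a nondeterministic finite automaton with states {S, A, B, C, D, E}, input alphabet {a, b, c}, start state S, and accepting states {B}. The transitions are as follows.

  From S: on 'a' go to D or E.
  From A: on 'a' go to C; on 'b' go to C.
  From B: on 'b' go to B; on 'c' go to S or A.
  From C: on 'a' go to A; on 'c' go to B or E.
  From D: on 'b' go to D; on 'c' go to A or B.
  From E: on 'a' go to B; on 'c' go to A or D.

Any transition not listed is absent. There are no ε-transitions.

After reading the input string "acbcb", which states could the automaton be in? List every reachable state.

Start in {S}.
Read 'a': {S} → {D, E}.
Read 'c': {D, E} → {A, B, D}.
Read 'b': {A, B, D} → {B, C, D}.
Read 'c': {B, C, D} → {S, A, B, E}.
Read 'b': {S, A, B, E} → {B, C}.

{B, C}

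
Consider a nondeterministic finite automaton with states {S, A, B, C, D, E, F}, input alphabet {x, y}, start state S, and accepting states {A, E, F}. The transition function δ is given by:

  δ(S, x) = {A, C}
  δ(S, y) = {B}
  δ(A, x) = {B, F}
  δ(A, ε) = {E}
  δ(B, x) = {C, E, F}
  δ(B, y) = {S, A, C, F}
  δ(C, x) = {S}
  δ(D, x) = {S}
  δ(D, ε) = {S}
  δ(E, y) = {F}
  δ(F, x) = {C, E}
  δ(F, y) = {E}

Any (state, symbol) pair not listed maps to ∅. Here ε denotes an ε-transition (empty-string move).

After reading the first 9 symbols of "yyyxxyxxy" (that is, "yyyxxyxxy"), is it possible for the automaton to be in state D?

Start in {S}.
Read 'y': {S} → {B}.
Read 'y': {B} → {S, A, C, E, F}.
Read 'y': {S, A, C, E, F} → {B, E, F}.
Read 'x': {B, E, F} → {C, E, F}.
Read 'x': {C, E, F} → {S, C, E}.
Read 'y': {S, C, E} → {B, F}.
Read 'x': {B, F} → {C, E, F}.
Read 'x': {C, E, F} → {S, C, E}.
Read 'y': {S, C, E} → {B, F}.
State D is not in {B, F}.

No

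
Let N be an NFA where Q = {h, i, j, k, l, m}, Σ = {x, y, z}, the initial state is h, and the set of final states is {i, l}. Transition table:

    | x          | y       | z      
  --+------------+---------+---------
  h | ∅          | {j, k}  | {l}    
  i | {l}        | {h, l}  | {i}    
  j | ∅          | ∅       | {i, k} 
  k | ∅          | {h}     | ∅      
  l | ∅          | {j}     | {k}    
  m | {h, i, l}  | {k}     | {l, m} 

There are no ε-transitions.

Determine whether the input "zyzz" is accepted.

Yes

Start in {h}.
Read 'z': h→{l}; now {l}.
Read 'y': l→{j}; now {j}.
Read 'z': j→{i, k}; now {i, k}.
Read 'z': i→{i}, k→∅; now {i}.
The final set {i} contains the accepting state i.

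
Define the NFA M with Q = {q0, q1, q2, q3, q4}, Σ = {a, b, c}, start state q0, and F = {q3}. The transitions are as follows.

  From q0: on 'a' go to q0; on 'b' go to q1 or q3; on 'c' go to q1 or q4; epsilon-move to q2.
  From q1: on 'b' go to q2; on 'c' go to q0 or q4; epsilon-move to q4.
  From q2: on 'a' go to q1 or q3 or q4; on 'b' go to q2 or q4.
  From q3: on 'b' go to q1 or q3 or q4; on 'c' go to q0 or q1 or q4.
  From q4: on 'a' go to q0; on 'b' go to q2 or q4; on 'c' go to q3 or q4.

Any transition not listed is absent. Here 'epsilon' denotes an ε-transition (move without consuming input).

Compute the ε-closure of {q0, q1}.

{q0, q1, q2, q4}

Begin with {q0, q1}.
ε-move q1 → q4; add q4.
ε-move q0 → q2; add q2.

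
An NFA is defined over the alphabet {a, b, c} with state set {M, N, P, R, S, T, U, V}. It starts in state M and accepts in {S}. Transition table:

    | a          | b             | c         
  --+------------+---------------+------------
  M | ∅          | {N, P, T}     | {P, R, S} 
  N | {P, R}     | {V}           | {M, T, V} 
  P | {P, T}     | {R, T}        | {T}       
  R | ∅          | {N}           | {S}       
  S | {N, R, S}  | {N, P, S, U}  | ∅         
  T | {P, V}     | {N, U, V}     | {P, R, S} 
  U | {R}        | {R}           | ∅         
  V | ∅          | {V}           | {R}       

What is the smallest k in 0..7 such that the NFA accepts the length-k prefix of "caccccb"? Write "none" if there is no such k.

Start in {M}.
Read 'c': M→{P, R, S}; now {P, R, S}.
None of the earlier sets intersect F, but {P, R, S} does.

1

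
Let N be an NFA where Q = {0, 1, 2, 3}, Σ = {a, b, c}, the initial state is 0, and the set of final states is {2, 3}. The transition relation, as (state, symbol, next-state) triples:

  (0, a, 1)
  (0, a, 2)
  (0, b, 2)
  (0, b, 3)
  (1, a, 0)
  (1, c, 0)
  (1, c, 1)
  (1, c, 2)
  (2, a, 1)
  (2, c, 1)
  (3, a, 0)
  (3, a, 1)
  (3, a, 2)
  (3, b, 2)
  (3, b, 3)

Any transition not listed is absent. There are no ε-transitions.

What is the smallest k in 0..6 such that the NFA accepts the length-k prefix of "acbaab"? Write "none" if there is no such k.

1

Start in {0}.
Read 'a': {0} → {1, 2}.
None of the earlier sets intersect F, but {1, 2} does.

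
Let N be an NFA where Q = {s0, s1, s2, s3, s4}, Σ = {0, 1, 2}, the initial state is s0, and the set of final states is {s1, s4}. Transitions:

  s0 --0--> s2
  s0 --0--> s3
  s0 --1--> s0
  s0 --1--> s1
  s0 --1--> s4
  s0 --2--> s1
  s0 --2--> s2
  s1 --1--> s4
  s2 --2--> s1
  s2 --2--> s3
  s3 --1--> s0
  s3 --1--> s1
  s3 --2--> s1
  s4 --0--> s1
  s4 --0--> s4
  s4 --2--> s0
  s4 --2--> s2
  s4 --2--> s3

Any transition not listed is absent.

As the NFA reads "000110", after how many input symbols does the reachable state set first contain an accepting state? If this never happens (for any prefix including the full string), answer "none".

none

Start in {s0}.
Read '0': {s0} → {s2, s3}.
Read '0': {s2, s3} → ∅.
The set is empty and remains empty for the remaining 4 symbols.
No reachable set along the way intersects F.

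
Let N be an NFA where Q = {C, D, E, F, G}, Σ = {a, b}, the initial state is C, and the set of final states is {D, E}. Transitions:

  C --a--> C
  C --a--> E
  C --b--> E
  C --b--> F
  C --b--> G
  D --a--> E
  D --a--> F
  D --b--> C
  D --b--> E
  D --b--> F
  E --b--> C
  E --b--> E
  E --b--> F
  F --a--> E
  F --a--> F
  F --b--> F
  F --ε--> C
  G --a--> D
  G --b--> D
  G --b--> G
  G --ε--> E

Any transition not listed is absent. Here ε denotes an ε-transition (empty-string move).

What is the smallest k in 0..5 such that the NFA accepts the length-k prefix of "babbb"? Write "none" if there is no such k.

1

Start in {C}.
Read 'b': {C} → {C, E, F, G}.
None of the earlier sets intersect F, but {C, E, F, G} does.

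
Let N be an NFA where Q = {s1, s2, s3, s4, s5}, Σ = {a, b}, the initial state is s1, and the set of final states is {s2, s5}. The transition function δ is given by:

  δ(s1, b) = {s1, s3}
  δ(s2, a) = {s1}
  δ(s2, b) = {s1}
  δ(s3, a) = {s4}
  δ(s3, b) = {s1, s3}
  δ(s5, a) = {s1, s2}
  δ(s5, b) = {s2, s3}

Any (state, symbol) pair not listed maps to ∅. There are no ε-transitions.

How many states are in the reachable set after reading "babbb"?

Start in {s1}.
Read 'b': s1→{s1, s3}; now {s1, s3}.
Read 'a': s1→∅, s3→{s4}; now {s4}.
Read 'b': s4→∅; now ∅.
The set is empty and remains empty for the remaining 2 symbols.
That set has 0 states.

0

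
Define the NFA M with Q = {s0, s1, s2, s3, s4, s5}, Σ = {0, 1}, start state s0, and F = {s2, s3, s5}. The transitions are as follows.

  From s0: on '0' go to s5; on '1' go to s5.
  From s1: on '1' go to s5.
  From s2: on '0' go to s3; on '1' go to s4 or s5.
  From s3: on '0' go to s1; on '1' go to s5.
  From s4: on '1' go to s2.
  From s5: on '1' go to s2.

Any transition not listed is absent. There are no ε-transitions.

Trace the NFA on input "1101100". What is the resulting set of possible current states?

{s1}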